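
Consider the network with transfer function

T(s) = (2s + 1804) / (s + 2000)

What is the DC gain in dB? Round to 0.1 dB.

T(0) = 1804 / 2000 = 0.902
20 log₁₀(0.902) ≈ -0.90 dB

-0.9 dB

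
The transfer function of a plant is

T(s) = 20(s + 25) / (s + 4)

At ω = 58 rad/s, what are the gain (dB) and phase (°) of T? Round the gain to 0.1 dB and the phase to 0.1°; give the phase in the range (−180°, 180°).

26.7 dB, -19.4°

At s = jω = j58:
zero (s+25): 25 + j58 → |·| = √(25²+58²) = √3989 ≈ 63.159, ∠ = arctan(58/25) ≈ 66.68°
pole (s+4): 4 + j58 → |·| = √(4²+58²) = √3380 ≈ 58.138, ∠ = arctan(58/4) ≈ 86.05°
|T| = 20 · 63.159 / 58.138 ≈ 21.727
Gain = 20 log₁₀(21.727) ≈ 26.74 dB
∠T = 66.68° − 86.05° = -19.37°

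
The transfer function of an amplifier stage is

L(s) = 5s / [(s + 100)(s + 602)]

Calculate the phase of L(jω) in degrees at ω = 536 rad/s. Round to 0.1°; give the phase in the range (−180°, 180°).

At s = jω = j536:
zero at origin: s = j536 → |·| = 536, ∠ = 90.00°
pole (s+100): 100 + j536 → |·| = √(100²+536²) = √297296 ≈ 545.25, ∠ = arctan(536/100) ≈ 79.43°
pole (s+602): 602 + j536 → |·| = √(602²+536²) = √649700 ≈ 806.04, ∠ = arctan(536/602) ≈ 41.68°
∠L = 90.00° − 121.11° = -31.11°

-31.1°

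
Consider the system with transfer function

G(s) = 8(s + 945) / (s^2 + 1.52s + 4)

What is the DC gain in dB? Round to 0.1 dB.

G(0) = 8·945 / 4 = 1890
20 log₁₀(1890) ≈ 65.53 dB

65.5 dB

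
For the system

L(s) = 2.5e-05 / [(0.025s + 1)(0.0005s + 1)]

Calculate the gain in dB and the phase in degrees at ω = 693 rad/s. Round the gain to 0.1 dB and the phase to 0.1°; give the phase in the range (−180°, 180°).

At ω = 693 rad/s:
pole (1 + j693·0.025) = 1 + j17.325 → |·| ≈ 17.354, ∠ ≈ 86.70°
pole (1 + j693·0.0005) = 1 + j0.3465 → |·| ≈ 1.0583, ∠ ≈ 19.11°
|L| = 2.5e-05 · 1 / (17.354 · 1.0583) ≈ 1.3612e-06
Gain = 20 log₁₀(1.3612e-06) ≈ -117.32 dB
∠L = (0°) − (86.70° + 19.11°) = -105.81°

-117.3 dB, -105.8°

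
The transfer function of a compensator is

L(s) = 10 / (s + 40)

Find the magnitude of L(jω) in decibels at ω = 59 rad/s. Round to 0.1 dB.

Substitute s = j59:
Numerator: 10 = 10 + j0
Denominator: (j59) + 40 = 40 + j59
|N| = √(10² + 0²) ≈ 10, ∠N ≈ 0.00°
|D| = √(40² + 59²) ≈ 71.281, ∠D ≈ 55.86°
|L| = 10 / 71.281 ≈ 0.14029
Gain = 20 log₁₀(0.14029) ≈ -17.06 dB

-17.1 dB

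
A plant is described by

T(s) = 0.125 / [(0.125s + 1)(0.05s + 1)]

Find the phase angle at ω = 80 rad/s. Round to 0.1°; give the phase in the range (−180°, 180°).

-160.3°

At ω = 80 rad/s:
pole (1 + j80·0.125) = 1 + j10 → |·| ≈ 10.05, ∠ ≈ 84.29°
pole (1 + j80·0.05) = 1 + j4 → |·| ≈ 4.1231, ∠ ≈ 75.96°
∠T = (0°) − (84.29° + 75.96°) = -160.25°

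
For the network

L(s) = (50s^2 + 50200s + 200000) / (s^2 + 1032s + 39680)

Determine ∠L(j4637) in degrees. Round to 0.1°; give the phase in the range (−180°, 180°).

Substitute s = j4637:
Numerator: 50(j4637)^2 + 50200(j4637) + 200000 = -1074888450 + j232777400
Denominator: (j4637)^2 + 1032(j4637) + 39680 = -21462089 + j4785384
|N| = √(1074888450² + 232777400²) ≈ 1.0998e+09, ∠N ≈ 167.78°
|D| = √(21462089² + 4785384²) ≈ 2.1989e+07, ∠D ≈ 167.43°
∠L = 167.78° − 167.43° = 0.35°

0.4°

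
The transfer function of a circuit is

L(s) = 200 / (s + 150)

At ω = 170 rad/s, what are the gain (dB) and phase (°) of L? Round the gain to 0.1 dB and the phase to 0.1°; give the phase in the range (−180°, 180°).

Substitute s = j170:
Numerator: 200 = 200 + j0
Denominator: (j170) + 150 = 150 + j170
|N| = √(200² + 0²) ≈ 200, ∠N ≈ 0.00°
|D| = √(150² + 170²) ≈ 226.72, ∠D ≈ 48.58°
|L| = 200 / 226.72 ≈ 0.88215
Gain = 20 log₁₀(0.88215) ≈ -1.09 dB
∠L = 0.00° − 48.58° = -48.58°

-1.1 dB, -48.6°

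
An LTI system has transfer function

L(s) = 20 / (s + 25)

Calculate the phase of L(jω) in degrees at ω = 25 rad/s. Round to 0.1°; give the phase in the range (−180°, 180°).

Substitute s = j25:
Numerator: 20 = 20 + j0
Denominator: (j25) + 25 = 25 + j25
|N| = √(20² + 0²) ≈ 20, ∠N ≈ 0.00°
|D| = √(25² + 25²) ≈ 35.355, ∠D ≈ 45.00°
∠L = 0.00° − 45.00° = -45.00°

-45.0°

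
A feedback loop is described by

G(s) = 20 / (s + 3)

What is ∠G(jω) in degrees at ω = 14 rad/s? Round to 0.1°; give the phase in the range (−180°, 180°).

-77.9°

At s = jω = j14:
pole (s+3): 3 + j14 → |·| = √(3²+14²) = √205 ≈ 14.318, ∠ = arctan(14/3) ≈ 77.91°
∠G = 0.00° − 77.91° = -77.91°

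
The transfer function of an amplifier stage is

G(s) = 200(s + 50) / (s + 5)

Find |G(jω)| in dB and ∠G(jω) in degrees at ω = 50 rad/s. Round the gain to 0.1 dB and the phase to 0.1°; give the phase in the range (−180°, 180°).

At s = jω = j50:
zero (s+50): 50 + j50 → |·| = √(50²+50²) = √5000 ≈ 70.711, ∠ = arctan(50/50) ≈ 45.00°
pole (s+5): 5 + j50 → |·| = √(5²+50²) = √2525 ≈ 50.249, ∠ = arctan(50/5) ≈ 84.29°
|G| = 200 · 70.711 / 50.249 ≈ 281.44
Gain = 20 log₁₀(281.44) ≈ 48.99 dB
∠G = 45.00° − 84.29° = -39.29°

49.0 dB, -39.3°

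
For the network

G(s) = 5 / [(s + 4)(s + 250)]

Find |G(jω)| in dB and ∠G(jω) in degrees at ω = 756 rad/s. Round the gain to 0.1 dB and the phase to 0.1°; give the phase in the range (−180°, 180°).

-101.6 dB, -161.4°

At s = jω = j756:
pole (s+4): 4 + j756 → |·| = √(4²+756²) = √571552 ≈ 756.01, ∠ = arctan(756/4) ≈ 89.70°
pole (s+250): 250 + j756 → |·| = √(250²+756²) = √634036 ≈ 796.26, ∠ = arctan(756/250) ≈ 71.70°
|G| = 5 / 6.0198e+05 ≈ 8.3059e-06
Gain = 20 log₁₀(8.3059e-06) ≈ -101.61 dB
∠G = 0.00° − 161.40° = -161.40°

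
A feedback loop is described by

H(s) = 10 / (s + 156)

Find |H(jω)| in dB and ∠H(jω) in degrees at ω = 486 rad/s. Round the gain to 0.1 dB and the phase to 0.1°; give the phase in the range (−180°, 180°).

-34.2 dB, -72.2°

Substitute s = j486:
Numerator: 10 = 10 + j0
Denominator: (j486) + 156 = 156 + j486
|N| = √(10² + 0²) ≈ 10, ∠N ≈ 0.00°
|D| = √(156² + 486²) ≈ 510.42, ∠D ≈ 72.20°
|H| = 10 / 510.42 ≈ 0.019592
Gain = 20 log₁₀(0.019592) ≈ -34.16 dB
∠H = 0.00° − 72.20° = -72.20°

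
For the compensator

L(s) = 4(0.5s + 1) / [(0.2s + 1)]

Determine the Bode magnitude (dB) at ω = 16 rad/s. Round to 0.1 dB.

19.7 dB

At ω = 16 rad/s:
zero (1 + j16·0.5) = 1 + j8 → |·| ≈ 8.0623, ∠ ≈ 82.87°
pole (1 + j16·0.2) = 1 + j3.2 → |·| ≈ 3.3526, ∠ ≈ 72.65°
|L| = 4 · 8.0623 / (3.3526) ≈ 9.6192
Gain = 20 log₁₀(9.6192) ≈ 19.66 dB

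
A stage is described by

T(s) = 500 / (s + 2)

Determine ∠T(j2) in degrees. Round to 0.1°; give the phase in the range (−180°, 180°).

At s = jω = j2:
pole (s+2): 2 + j2 → |·| = √(2²+2²) = √8 ≈ 2.8284, ∠ = arctan(2/2) ≈ 45.00°
∠T = 0.00° − 45.00° = -45.00°

-45.0°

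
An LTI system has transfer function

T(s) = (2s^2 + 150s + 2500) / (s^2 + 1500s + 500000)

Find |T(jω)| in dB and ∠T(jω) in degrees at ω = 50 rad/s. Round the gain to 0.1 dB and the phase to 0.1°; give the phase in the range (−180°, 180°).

Substitute s = j50:
Numerator: 2(j50)^2 + 150(j50) + 2500 = -2500 + j7500
Denominator: (j50)^2 + 1500(j50) + 500000 = 497500 + j75000
|N| = √(2500² + 7500²) ≈ 7905.7, ∠N ≈ 108.43°
|D| = √(497500² + 75000²) ≈ 5.0312e+05, ∠D ≈ 8.57°
|T| = 7905.7 / 5.0312e+05 ≈ 0.015713
Gain = 20 log₁₀(0.015713) ≈ -36.07 dB
∠T = 108.43° − 8.57° = 99.86°

-36.1 dB, 99.9°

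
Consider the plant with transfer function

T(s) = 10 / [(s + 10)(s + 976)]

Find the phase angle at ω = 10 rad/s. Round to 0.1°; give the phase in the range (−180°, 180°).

-45.6°

At s = jω = j10:
pole (s+10): 10 + j10 → |·| = √(10²+10²) = √200 ≈ 14.142, ∠ = arctan(10/10) ≈ 45.00°
pole (s+976): 976 + j10 → |·| = √(976²+10²) = √952676 ≈ 976.05, ∠ = arctan(10/976) ≈ 0.59°
∠T = 0.00° − 45.59° = -45.59°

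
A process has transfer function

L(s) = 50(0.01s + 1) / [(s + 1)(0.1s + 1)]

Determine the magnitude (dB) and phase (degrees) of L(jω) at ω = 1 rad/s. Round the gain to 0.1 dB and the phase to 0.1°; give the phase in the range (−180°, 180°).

At ω = 1 rad/s:
zero (1 + j1·0.01) = 1 + j0.01 → |·| ≈ 1, ∠ ≈ 0.57°
pole (1 + j1·1) = 1 + j1 → |·| ≈ 1.4142, ∠ ≈ 45.00°
pole (1 + j1·0.1) = 1 + j0.1 → |·| ≈ 1.005, ∠ ≈ 5.71°
|L| = 50 · 1 / (1.4142 · 1.005) ≈ 35.18
Gain = 20 log₁₀(35.18) ≈ 30.93 dB
∠L = (0.57°) − (45.00° + 5.71°) = -50.14°

30.9 dB, -50.1°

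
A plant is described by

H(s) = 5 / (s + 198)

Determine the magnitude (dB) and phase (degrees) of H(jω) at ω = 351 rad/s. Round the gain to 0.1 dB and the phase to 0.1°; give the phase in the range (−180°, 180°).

-38.1 dB, -60.6°

At s = jω = j351:
pole (s+198): 198 + j351 → |·| = √(198²+351²) = √162405 ≈ 403, ∠ = arctan(351/198) ≈ 60.57°
|H| = 5 / 403 ≈ 0.012407
Gain = 20 log₁₀(0.012407) ≈ -38.13 dB
∠H = 0.00° − 60.57° = -60.57°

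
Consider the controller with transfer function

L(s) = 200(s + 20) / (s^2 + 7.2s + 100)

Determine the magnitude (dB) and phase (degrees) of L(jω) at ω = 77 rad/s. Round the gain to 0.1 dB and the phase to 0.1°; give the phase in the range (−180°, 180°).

8.7 dB, -99.1°

At s = jω = j77:
zero (s+20): 20 + j77 → |·| = √(20²+77²) = √6329 ≈ 79.555, ∠ = arctan(77/20) ≈ 75.44°
quadratic: (j77)² + 7.2·j77 + 100 = -5829 + j554.4 → |·| ≈ 5855.3, ∠ ≈ 174.57°
|L| = 200 · 79.555 / 5855.3 ≈ 2.7174
Gain = 20 log₁₀(2.7174) ≈ 8.68 dB
∠L = 75.44° − 174.57° = -99.13°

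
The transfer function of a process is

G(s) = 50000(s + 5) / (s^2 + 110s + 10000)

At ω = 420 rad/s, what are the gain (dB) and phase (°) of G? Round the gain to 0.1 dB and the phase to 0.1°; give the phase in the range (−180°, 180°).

At s = jω = j420:
zero (s+5): 5 + j420 → |·| = √(5²+420²) = √176425 ≈ 420.03, ∠ = arctan(420/5) ≈ 89.32°
quadratic: (j420)² + 110·j420 + 10000 = -166400 + j46200 → |·| ≈ 1.7269e+05, ∠ ≈ 164.48°
|G| = 50000 · 420.03 / 1.7269e+05 ≈ 121.61
Gain = 20 log₁₀(121.61) ≈ 41.70 dB
∠G = 89.32° − 164.48° = -75.16°

41.7 dB, -75.2°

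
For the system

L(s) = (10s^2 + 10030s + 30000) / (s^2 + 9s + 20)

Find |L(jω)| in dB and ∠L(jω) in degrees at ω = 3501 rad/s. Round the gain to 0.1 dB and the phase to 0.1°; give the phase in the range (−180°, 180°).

20.3 dB, -15.8°

Substitute s = j3501:
Numerator: 10(j3501)^2 + 10030(j3501) + 30000 = -122540010 + j35115030
Denominator: (j3501)^2 + 9(j3501) + 20 = -12256981 + j31509
|N| = √(122540010² + 35115030²) ≈ 1.2747e+08, ∠N ≈ 164.01°
|D| = √(12256981² + 31509²) ≈ 1.2257e+07, ∠D ≈ 179.85°
|L| = 1.2747e+08 / 1.2257e+07 ≈ 10.4
Gain = 20 log₁₀(10.4) ≈ 20.34 dB
∠L = 164.01° − 179.85° = -15.84°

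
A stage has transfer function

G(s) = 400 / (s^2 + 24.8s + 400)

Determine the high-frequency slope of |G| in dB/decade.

-40 dB/decade

Each pole contributes −20 dB/decade at high frequency; each zero contributes +20 dB/decade.
Net: 0 zero(s) − 2 pole(s) → -40 dB/decade.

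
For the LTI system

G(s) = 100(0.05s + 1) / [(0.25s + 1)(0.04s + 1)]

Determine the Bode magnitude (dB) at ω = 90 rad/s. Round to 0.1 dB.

14.8 dB

At ω = 90 rad/s:
zero (1 + j90·0.05) = 1 + j4.5 → |·| ≈ 4.6098, ∠ ≈ 77.47°
pole (1 + j90·0.25) = 1 + j22.5 → |·| ≈ 22.522, ∠ ≈ 87.46°
pole (1 + j90·0.04) = 1 + j3.6 → |·| ≈ 3.7363, ∠ ≈ 74.48°
|G| = 100 · 4.6098 / (22.522 · 3.7363) ≈ 5.4781
Gain = 20 log₁₀(5.4781) ≈ 14.77 dB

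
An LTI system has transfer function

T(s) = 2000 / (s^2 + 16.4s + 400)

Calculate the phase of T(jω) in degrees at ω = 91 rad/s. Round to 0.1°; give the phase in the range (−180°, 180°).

-169.3°

At s = jω = j91:
quadratic: (j91)² + 16.4·j91 + 400 = -7881 + j1492.4 → |·| ≈ 8021.1, ∠ ≈ 169.28°
∠T = 0.00° − 169.28° = -169.28°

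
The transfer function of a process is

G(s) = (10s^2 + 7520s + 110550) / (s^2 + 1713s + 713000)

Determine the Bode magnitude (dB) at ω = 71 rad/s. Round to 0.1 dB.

-2.5 dB

Substitute s = j71:
Numerator: 10(j71)^2 + 7520(j71) + 110550 = 60140 + j533920
Denominator: (j71)^2 + 1713(j71) + 713000 = 707959 + j121623
|N| = √(60140² + 533920²) ≈ 5.373e+05, ∠N ≈ 83.57°
|D| = √(707959² + 121623²) ≈ 7.1833e+05, ∠D ≈ 9.75°
|G| = 5.373e+05 / 7.1833e+05 ≈ 0.74798
Gain = 20 log₁₀(0.74798) ≈ -2.52 dB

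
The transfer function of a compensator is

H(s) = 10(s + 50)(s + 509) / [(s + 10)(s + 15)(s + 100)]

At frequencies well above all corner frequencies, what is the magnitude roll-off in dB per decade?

Each pole contributes −20 dB/decade at high frequency; each zero contributes +20 dB/decade.
Net: 2 zero(s) − 3 pole(s) → -20 dB/decade.

-20 dB/decade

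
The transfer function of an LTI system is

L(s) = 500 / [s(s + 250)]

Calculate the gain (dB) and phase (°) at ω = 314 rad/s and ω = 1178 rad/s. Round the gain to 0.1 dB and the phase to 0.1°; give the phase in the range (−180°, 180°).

ω = 314: -48.0 dB, -141.5°; ω = 1178: -69.1 dB, -168.0°

At s = jω = j314:
pole (s+250): 250 + j314 → |·| = √(250²+314²) = √161096 ≈ 401.37, ∠ = arctan(314/250) ≈ 51.47°
pole at origin: |s| = 314, ∠ = 90.00° (in denominator)
|L| = 500 / 1.2603e+05 ≈ 0.0039673
Gain = 20 log₁₀(0.0039673) ≈ -48.03 dB
∠L = 0.00° − 141.47° = -141.47°

At s = jω = j1178:
pole (s+250): 250 + j1178 → |·| = √(250²+1178²) = √1450184 ≈ 1204.2, ∠ = arctan(1178/250) ≈ 78.02°
pole at origin: |s| = 1178, ∠ = 90.00° (in denominator)
|L| = 500 / 1.4185e+06 ≈ 0.00035249
Gain = 20 log₁₀(0.00035249) ≈ -69.06 dB
∠L = 0.00° − 168.02° = -168.02°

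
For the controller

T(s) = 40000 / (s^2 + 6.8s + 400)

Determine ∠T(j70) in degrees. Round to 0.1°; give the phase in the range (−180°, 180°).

-174.0°

At s = jω = j70:
quadratic: (j70)² + 6.8·j70 + 400 = -4500 + j476 → |·| ≈ 4525.1, ∠ ≈ 173.96°
∠T = 0.00° − 173.96° = -173.96°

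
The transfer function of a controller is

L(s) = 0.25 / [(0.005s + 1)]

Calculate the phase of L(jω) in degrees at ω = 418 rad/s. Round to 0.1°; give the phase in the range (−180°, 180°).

-64.4°

At ω = 418 rad/s:
pole (1 + j418·0.005) = 1 + j2.09 → |·| ≈ 2.3169, ∠ ≈ 64.43°
∠L = (0°) − (64.43°) = -64.43°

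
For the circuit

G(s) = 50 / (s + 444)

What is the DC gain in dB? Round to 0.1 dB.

-19.0 dB

G(0) = 50 / 444 ≈ 0.11261
20 log₁₀(0.11261) ≈ -18.97 dB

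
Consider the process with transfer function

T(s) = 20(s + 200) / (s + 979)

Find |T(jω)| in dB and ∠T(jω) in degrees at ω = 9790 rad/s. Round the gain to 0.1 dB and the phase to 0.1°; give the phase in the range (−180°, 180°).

At s = jω = j9790:
zero (s+200): 200 + j9790 → |·| = √(200²+9790²) = √95884100 ≈ 9792, ∠ = arctan(9790/200) ≈ 88.83°
pole (s+979): 979 + j9790 → |·| = √(979²+9790²) = √96802541 ≈ 9838.8, ∠ = arctan(9790/979) ≈ 84.29°
|T| = 20 · 9792 / 9838.8 ≈ 19.905
Gain = 20 log₁₀(19.905) ≈ 25.98 dB
∠T = 88.83° − 84.29° = 4.54°

26.0 dB, 4.5°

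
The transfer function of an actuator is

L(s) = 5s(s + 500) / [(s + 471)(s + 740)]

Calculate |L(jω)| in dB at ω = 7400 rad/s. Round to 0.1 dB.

At s = jω = j7400:
zero (s+500): 500 + j7400 → |·| = √(500²+7400²) = √55010000 ≈ 7416.9, ∠ = arctan(7400/500) ≈ 86.13°
zero at origin: s = j7400 → |·| = 7400, ∠ = 90.00°
pole (s+471): 471 + j7400 → |·| = √(471²+7400²) = √54981841 ≈ 7415, ∠ = arctan(7400/471) ≈ 86.36°
pole (s+740): 740 + j7400 → |·| = √(740²+7400²) = √55307600 ≈ 7436.9, ∠ = arctan(7400/740) ≈ 84.29°
|L| = 5 · 5.4885e+07 / 5.5145e+07 ≈ 4.9764
Gain = 20 log₁₀(4.9764) ≈ 13.94 dB

13.9 dB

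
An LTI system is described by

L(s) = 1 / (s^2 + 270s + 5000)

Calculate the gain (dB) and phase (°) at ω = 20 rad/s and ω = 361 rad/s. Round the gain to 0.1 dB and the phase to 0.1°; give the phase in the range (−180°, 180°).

ω = 20: -77.0 dB, -49.6°; ω = 361: -104.0 dB, -142.1°

Substitute s = j20:
Numerator: 1 = 1 + j0
Denominator: (j20)^2 + 270(j20) + 5000 = 4600 + j5400
|N| = √(1² + 0²) ≈ 1, ∠N ≈ 0.00°
|D| = √(4600² + 5400²) ≈ 7093.7, ∠D ≈ 49.57°
|L| = 1 / 7093.7 ≈ 0.00014097
Gain = 20 log₁₀(0.00014097) ≈ -77.02 dB
∠L = 0.00° − 49.57° = -49.57°

Substitute s = j361:
Numerator: 1 = 1 + j0
Denominator: (j361)^2 + 270(j361) + 5000 = -125321 + j97470
|N| = √(1² + 0²) ≈ 1, ∠N ≈ 0.00°
|D| = √(125321² + 97470²) ≈ 1.5876e+05, ∠D ≈ 142.13°
|L| = 1 / 1.5876e+05 ≈ 6.2988e-06
Gain = 20 log₁₀(6.2988e-06) ≈ -104.01 dB
∠L = 0.00° − 142.13° = -142.13°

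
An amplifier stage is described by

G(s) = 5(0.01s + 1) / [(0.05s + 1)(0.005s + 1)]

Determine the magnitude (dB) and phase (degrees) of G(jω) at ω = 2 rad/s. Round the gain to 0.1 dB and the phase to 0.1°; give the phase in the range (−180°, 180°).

13.9 dB, -5.1°

At ω = 2 rad/s:
zero (1 + j2·0.01) = 1 + j0.02 → |·| ≈ 1.0002, ∠ ≈ 1.15°
pole (1 + j2·0.05) = 1 + j0.1 → |·| ≈ 1.005, ∠ ≈ 5.71°
pole (1 + j2·0.005) = 1 + j0.01 → |·| ≈ 1, ∠ ≈ 0.57°
|G| = 5 · 1.0002 / (1.005 · 1) ≈ 4.9761
Gain = 20 log₁₀(4.9761) ≈ 13.94 dB
∠G = (1.15°) − (5.71° + 0.57°) = -5.13°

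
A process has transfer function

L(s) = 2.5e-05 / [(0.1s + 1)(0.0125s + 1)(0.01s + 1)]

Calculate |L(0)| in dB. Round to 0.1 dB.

L(0) = 2.5e-05 · 1 / 1 = 2.5e-05
20 log₁₀(2.5e-05) ≈ -92.04 dB

-92.0 dB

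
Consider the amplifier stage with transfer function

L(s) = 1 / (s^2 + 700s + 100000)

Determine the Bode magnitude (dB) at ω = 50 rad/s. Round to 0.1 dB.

Substitute s = j50:
Numerator: 1 = 1 + j0
Denominator: (j50)^2 + 700(j50) + 100000 = 97500 + j35000
|N| = √(1² + 0²) ≈ 1, ∠N ≈ 0.00°
|D| = √(97500² + 35000²) ≈ 1.0359e+05, ∠D ≈ 19.75°
|L| = 1 / 1.0359e+05 ≈ 9.6534e-06
Gain = 20 log₁₀(9.6534e-06) ≈ -100.31 dB

-100.3 dB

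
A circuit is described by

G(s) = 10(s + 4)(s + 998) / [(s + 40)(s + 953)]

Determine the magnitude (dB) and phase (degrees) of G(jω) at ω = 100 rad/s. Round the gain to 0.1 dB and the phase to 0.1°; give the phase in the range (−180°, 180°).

At s = jω = j100:
zero (s+4): 4 + j100 → |·| = √(4²+100²) = √10016 ≈ 100.08, ∠ = arctan(100/4) ≈ 87.71°
zero (s+998): 998 + j100 → |·| = √(998²+100²) = √1006004 ≈ 1003, ∠ = arctan(100/998) ≈ 5.72°
pole (s+40): 40 + j100 → |·| = √(40²+100²) = √11600 ≈ 107.7, ∠ = arctan(100/40) ≈ 68.20°
pole (s+953): 953 + j100 → |·| = √(953²+100²) = √918209 ≈ 958.23, ∠ = arctan(100/953) ≈ 5.99°
|G| = 10 · 1.0038e+05 / 1.032e+05 ≈ 9.7267
Gain = 20 log₁₀(9.7267) ≈ 19.76 dB
∠G = 93.43° − 74.19° = 19.24°

19.8 dB, 19.2°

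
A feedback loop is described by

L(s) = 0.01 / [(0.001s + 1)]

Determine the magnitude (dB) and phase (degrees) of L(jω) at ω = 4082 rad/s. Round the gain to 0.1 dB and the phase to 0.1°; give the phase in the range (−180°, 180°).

At ω = 4082 rad/s:
pole (1 + j4082·0.001) = 1 + j4.082 → |·| ≈ 4.2027, ∠ ≈ 76.23°
|L| = 0.01 · 1 / (4.2027) ≈ 0.0023794
Gain = 20 log₁₀(0.0023794) ≈ -52.47 dB
∠L = (0°) − (76.23°) = -76.23°

-52.5 dB, -76.2°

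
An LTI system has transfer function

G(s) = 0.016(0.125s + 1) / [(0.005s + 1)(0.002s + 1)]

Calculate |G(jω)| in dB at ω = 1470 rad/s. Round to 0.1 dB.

-17.9 dB

At ω = 1470 rad/s:
zero (1 + j1470·0.125) = 1 + j183.75 → |·| ≈ 183.75, ∠ ≈ 89.69°
pole (1 + j1470·0.005) = 1 + j7.35 → |·| ≈ 7.4177, ∠ ≈ 82.25°
pole (1 + j1470·0.002) = 1 + j2.94 → |·| ≈ 3.1054, ∠ ≈ 71.21°
|G| = 0.016 · 183.75 / (7.4177 · 3.1054) ≈ 0.12763
Gain = 20 log₁₀(0.12763) ≈ -17.88 dB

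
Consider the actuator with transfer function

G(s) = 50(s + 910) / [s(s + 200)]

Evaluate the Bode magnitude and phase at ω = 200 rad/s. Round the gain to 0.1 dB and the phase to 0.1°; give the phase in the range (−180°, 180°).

At s = jω = j200:
zero (s+910): 910 + j200 → |·| = √(910²+200²) = √868100 ≈ 931.72, ∠ = arctan(200/910) ≈ 12.40°
pole (s+200): 200 + j200 → |·| = √(200²+200²) = √80000 ≈ 282.84, ∠ = arctan(200/200) ≈ 45.00°
pole at origin: |s| = 200, ∠ = 90.00° (in denominator)
|G| = 50 · 931.72 / 56568 ≈ 0.82354
Gain = 20 log₁₀(0.82354) ≈ -1.69 dB
∠G = 12.40° − 135.00° = -122.60°

-1.7 dB, -122.6°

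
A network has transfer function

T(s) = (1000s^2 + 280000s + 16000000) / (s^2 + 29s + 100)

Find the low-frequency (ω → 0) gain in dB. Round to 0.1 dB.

T(0) = 16000000 / 100 = 1.6e+05
20 log₁₀(1.6e+05) ≈ 104.08 dB

104.1 dB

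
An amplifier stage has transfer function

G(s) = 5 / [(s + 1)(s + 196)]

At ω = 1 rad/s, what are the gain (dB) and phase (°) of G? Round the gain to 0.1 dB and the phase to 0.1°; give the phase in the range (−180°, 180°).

-34.9 dB, -45.3°

At s = jω = j1:
pole (s+1): 1 + j1 → |·| = √(1²+1²) = √2 ≈ 1.4142, ∠ = arctan(1/1) ≈ 45.00°
pole (s+196): 196 + j1 → |·| = √(196²+1²) = √38417 ≈ 196, ∠ = arctan(1/196) ≈ 0.29°
|G| = 5 / 277.18 ≈ 0.018039
Gain = 20 log₁₀(0.018039) ≈ -34.88 dB
∠G = 0.00° − 45.29° = -45.29°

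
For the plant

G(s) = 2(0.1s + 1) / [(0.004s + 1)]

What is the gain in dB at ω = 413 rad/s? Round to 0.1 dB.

At ω = 413 rad/s:
zero (1 + j413·0.1) = 1 + j41.3 → |·| ≈ 41.312, ∠ ≈ 88.61°
pole (1 + j413·0.004) = 1 + j1.652 → |·| ≈ 1.9311, ∠ ≈ 58.81°
|G| = 2 · 41.312 / (1.9311) ≈ 42.786
Gain = 20 log₁₀(42.786) ≈ 32.63 dB

32.6 dB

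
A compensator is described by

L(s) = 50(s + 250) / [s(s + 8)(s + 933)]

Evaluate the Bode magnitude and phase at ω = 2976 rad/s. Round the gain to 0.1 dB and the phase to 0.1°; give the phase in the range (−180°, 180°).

At s = jω = j2976:
zero (s+250): 250 + j2976 → |·| = √(250²+2976²) = √8919076 ≈ 2986.5, ∠ = arctan(2976/250) ≈ 85.20°
pole (s+8): 8 + j2976 → |·| = √(8²+2976²) = √8856640 ≈ 2976, ∠ = arctan(2976/8) ≈ 89.85°
pole (s+933): 933 + j2976 → |·| = √(933²+2976²) = √9727065 ≈ 3118.8, ∠ = arctan(2976/933) ≈ 72.59°
pole at origin: |s| = 2976, ∠ = 90.00° (in denominator)
|L| = 50 · 2986.5 / 2.7622e+10 ≈ 5.406e-06
Gain = 20 log₁₀(5.406e-06) ≈ -105.34 dB
∠L = 85.20° − 252.44° = -167.24°

-105.3 dB, -167.2°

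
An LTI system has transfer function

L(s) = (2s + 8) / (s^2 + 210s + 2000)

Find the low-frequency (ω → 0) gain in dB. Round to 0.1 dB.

L(0) = 8 / 2000 = 0.004
20 log₁₀(0.004) ≈ -47.96 dB

-48.0 dB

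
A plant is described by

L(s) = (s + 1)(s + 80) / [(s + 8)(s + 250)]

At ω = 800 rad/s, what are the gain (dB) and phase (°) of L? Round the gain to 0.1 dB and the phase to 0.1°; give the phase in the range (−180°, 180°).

At s = jω = j800:
zero (s+1): 1 + j800 → |·| = √(1²+800²) = √640001 ≈ 800, ∠ = arctan(800/1) ≈ 89.93°
zero (s+80): 80 + j800 → |·| = √(80²+800²) = √646400 ≈ 803.99, ∠ = arctan(800/80) ≈ 84.29°
pole (s+8): 8 + j800 → |·| = √(8²+800²) = √640064 ≈ 800.04, ∠ = arctan(800/8) ≈ 89.43°
pole (s+250): 250 + j800 → |·| = √(250²+800²) = √702500 ≈ 838.15, ∠ = arctan(800/250) ≈ 72.65°
|L| = 1 · 6.4319e+05 / 6.7055e+05 ≈ 0.9592
Gain = 20 log₁₀(0.9592) ≈ -0.36 dB
∠L = 174.22° − 162.08° = 12.14°

-0.4 dB, 12.1°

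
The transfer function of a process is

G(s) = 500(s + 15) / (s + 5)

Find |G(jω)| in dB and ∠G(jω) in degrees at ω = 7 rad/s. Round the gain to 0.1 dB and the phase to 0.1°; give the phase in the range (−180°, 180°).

59.7 dB, -29.4°

At s = jω = j7:
zero (s+15): 15 + j7 → |·| = √(15²+7²) = √274 ≈ 16.553, ∠ = arctan(7/15) ≈ 25.02°
pole (s+5): 5 + j7 → |·| = √(5²+7²) = √74 ≈ 8.6023, ∠ = arctan(7/5) ≈ 54.46°
|G| = 500 · 16.553 / 8.6023 ≈ 962.13
Gain = 20 log₁₀(962.13) ≈ 59.66 dB
∠G = 25.02° − 54.46° = -29.44°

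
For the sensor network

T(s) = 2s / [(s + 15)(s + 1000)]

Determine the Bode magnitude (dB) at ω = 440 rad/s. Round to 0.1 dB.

At s = jω = j440:
zero at origin: s = j440 → |·| = 440, ∠ = 90.00°
pole (s+15): 15 + j440 → |·| = √(15²+440²) = √193825 ≈ 440.26, ∠ = arctan(440/15) ≈ 88.05°
pole (s+1000): 1000 + j440 → |·| = √(1000²+440²) = √1193600 ≈ 1092.5, ∠ = arctan(440/1000) ≈ 23.75°
|T| = 2 · 440 / 4.8098e+05 ≈ 0.0018296
Gain = 20 log₁₀(0.0018296) ≈ -54.75 dB

-54.8 dB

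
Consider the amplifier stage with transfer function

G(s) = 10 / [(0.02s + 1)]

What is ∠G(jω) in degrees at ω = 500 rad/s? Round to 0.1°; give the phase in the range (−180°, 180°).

-84.3°

At ω = 500 rad/s:
pole (1 + j500·0.02) = 1 + j10 → |·| ≈ 10.05, ∠ ≈ 84.29°
∠G = (0°) − (84.29°) = -84.29°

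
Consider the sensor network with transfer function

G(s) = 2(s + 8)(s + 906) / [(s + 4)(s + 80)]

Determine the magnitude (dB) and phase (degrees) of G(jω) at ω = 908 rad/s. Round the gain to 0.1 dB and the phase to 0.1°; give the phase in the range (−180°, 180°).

At s = jω = j908:
zero (s+8): 8 + j908 → |·| = √(8²+908²) = √824528 ≈ 908.04, ∠ = arctan(908/8) ≈ 89.50°
zero (s+906): 906 + j908 → |·| = √(906²+908²) = √1645300 ≈ 1282.7, ∠ = arctan(908/906) ≈ 45.06°
pole (s+4): 4 + j908 → |·| = √(4²+908²) = √824480 ≈ 908.01, ∠ = arctan(908/4) ≈ 89.75°
pole (s+80): 80 + j908 → |·| = √(80²+908²) = √830864 ≈ 911.52, ∠ = arctan(908/80) ≈ 84.96°
|G| = 2 · 1.1647e+06 / 8.2767e+05 ≈ 2.8144
Gain = 20 log₁₀(2.8144) ≈ 8.99 dB
∠G = 134.56° − 174.71° = -40.15°

9.0 dB, -40.2°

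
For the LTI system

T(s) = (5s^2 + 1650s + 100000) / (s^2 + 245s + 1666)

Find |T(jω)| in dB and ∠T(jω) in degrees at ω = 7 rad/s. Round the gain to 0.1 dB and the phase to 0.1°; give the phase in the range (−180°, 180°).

Substitute s = j7:
Numerator: 5(j7)^2 + 1650(j7) + 100000 = 99755 + j11550
Denominator: (j7)^2 + 245(j7) + 1666 = 1617 + j1715
|N| = √(99755² + 11550²) ≈ 1.0042e+05, ∠N ≈ 6.60°
|D| = √(1617² + 1715²) ≈ 2357.1, ∠D ≈ 46.68°
|T| = 1.0042e+05 / 2357.1 ≈ 42.603
Gain = 20 log₁₀(42.603) ≈ 32.59 dB
∠T = 6.60° − 46.68° = -40.08°

32.6 dB, -40.1°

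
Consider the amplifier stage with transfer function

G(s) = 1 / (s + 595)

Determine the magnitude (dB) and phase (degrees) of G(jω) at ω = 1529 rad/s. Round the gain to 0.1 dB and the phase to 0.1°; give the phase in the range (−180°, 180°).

Substitute s = j1529:
Numerator: 1 = 1 + j0
Denominator: (j1529) + 595 = 595 + j1529
|N| = √(1² + 0²) ≈ 1, ∠N ≈ 0.00°
|D| = √(595² + 1529²) ≈ 1640.7, ∠D ≈ 68.74°
|G| = 1 / 1640.7 ≈ 0.0006095
Gain = 20 log₁₀(0.0006095) ≈ -64.30 dB
∠G = 0.00° − 68.74° = -68.74°

-64.3 dB, -68.7°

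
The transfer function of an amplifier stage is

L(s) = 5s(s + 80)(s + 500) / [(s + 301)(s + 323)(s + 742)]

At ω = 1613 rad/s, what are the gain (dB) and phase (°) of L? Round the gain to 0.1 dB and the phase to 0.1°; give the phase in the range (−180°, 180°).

At s = jω = j1613:
zero (s+80): 80 + j1613 → |·| = √(80²+1613²) = √2608169 ≈ 1615, ∠ = arctan(1613/80) ≈ 87.16°
zero (s+500): 500 + j1613 → |·| = √(500²+1613²) = √2851769 ≈ 1688.7, ∠ = arctan(1613/500) ≈ 72.78°
zero at origin: s = j1613 → |·| = 1613, ∠ = 90.00°
pole (s+301): 301 + j1613 → |·| = √(301²+1613²) = √2692370 ≈ 1640.8, ∠ = arctan(1613/301) ≈ 79.43°
pole (s+323): 323 + j1613 → |·| = √(323²+1613²) = √2706098 ≈ 1645, ∠ = arctan(1613/323) ≈ 78.68°
pole (s+742): 742 + j1613 → |·| = √(742²+1613²) = √3152333 ≈ 1775.5, ∠ = arctan(1613/742) ≈ 65.30°
|L| = 5 · 4.3991e+09 / 4.7923e+09 ≈ 4.5898
Gain = 20 log₁₀(4.5898) ≈ 13.24 dB
∠L = 249.94° − 223.41° = 26.53°

13.2 dB, 26.5°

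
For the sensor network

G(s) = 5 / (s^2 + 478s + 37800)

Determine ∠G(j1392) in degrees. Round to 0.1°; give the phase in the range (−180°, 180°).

Substitute s = j1392:
Numerator: 5 = 5 + j0
Denominator: (j1392)^2 + 478(j1392) + 37800 = -1899864 + j665376
|N| = √(5² + 0²) ≈ 5, ∠N ≈ 0.00°
|D| = √(1899864² + 665376²) ≈ 2.013e+06, ∠D ≈ 160.70°
∠G = 0.00° − 160.70° = -160.70°

-160.7°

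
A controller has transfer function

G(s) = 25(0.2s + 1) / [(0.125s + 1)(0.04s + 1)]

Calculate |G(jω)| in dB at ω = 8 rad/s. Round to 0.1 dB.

30.0 dB

At ω = 8 rad/s:
zero (1 + j8·0.2) = 1 + j1.6 → |·| ≈ 1.8868, ∠ ≈ 57.99°
pole (1 + j8·0.125) = 1 + j1 → |·| ≈ 1.4142, ∠ ≈ 45.00°
pole (1 + j8·0.04) = 1 + j0.32 → |·| ≈ 1.05, ∠ ≈ 17.74°
|G| = 25 · 1.8868 / (1.4142 · 1.05) ≈ 31.766
Gain = 20 log₁₀(31.766) ≈ 30.04 dB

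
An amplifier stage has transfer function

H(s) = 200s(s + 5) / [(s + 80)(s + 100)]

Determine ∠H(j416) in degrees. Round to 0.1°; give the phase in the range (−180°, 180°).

At s = jω = j416:
zero (s+5): 5 + j416 → |·| = √(5²+416²) = √173081 ≈ 416.03, ∠ = arctan(416/5) ≈ 89.31°
zero at origin: s = j416 → |·| = 416, ∠ = 90.00°
pole (s+80): 80 + j416 → |·| = √(80²+416²) = √179456 ≈ 423.62, ∠ = arctan(416/80) ≈ 79.11°
pole (s+100): 100 + j416 → |·| = √(100²+416²) = √183056 ≈ 427.85, ∠ = arctan(416/100) ≈ 76.48°
∠H = 179.31° − 155.59° = 23.72°

23.7°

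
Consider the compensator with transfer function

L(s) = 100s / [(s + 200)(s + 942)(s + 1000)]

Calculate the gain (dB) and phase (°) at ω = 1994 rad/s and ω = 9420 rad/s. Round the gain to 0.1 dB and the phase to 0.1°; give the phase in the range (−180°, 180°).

At s = jω = j1994:
zero at origin: s = j1994 → |·| = 1994, ∠ = 90.00°
pole (s+200): 200 + j1994 → |·| = √(200²+1994²) = √4016036 ≈ 2004, ∠ = arctan(1994/200) ≈ 84.27°
pole (s+942): 942 + j1994 → |·| = √(942²+1994²) = √4863400 ≈ 2205.3, ∠ = arctan(1994/942) ≈ 64.71°
pole (s+1000): 1000 + j1994 → |·| = √(1000²+1994²) = √4976036 ≈ 2230.7, ∠ = arctan(1994/1000) ≈ 63.37°
|L| = 100 · 1994 / 9.8584e+09 ≈ 2.0226e-05
Gain = 20 log₁₀(2.0226e-05) ≈ -93.88 dB
∠L = 90.00° − 212.35° = -122.35°

At s = jω = j9420:
zero at origin: s = j9420 → |·| = 9420, ∠ = 90.00°
pole (s+200): 200 + j9420 → |·| = √(200²+9420²) = √88776400 ≈ 9422.1, ∠ = arctan(9420/200) ≈ 88.78°
pole (s+942): 942 + j9420 → |·| = √(942²+9420²) = √89623764 ≈ 9467, ∠ = arctan(9420/942) ≈ 84.29°
pole (s+1000): 1000 + j9420 → |·| = √(1000²+9420²) = √89736400 ≈ 9472.9, ∠ = arctan(9420/1000) ≈ 83.94°
|L| = 100 · 9420 / 8.4497e+11 ≈ 1.1148e-06
Gain = 20 log₁₀(1.1148e-06) ≈ -119.06 dB
∠L = 90.00° − 257.01° = -167.01°

ω = 1994: -93.9 dB, -122.4°; ω = 9420: -119.1 dB, -167.0°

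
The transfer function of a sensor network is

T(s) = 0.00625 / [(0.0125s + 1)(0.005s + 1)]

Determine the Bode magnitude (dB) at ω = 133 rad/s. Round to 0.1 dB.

-51.4 dB

At ω = 133 rad/s:
pole (1 + j133·0.0125) = 1 + j1.6625 → |·| ≈ 1.9401, ∠ ≈ 58.97°
pole (1 + j133·0.005) = 1 + j0.665 → |·| ≈ 1.2009, ∠ ≈ 33.62°
|T| = 0.00625 · 1 / (1.9401 · 1.2009) ≈ 0.0026826
Gain = 20 log₁₀(0.0026826) ≈ -51.43 dB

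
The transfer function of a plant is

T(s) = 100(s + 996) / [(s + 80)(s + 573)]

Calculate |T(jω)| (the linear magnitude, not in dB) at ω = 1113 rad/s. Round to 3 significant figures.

At s = jω = j1113:
zero (s+996): 996 + j1113 → |·| = √(996²+1113²) = √2230785 ≈ 1493.6, ∠ = arctan(1113/996) ≈ 48.18°
pole (s+80): 80 + j1113 → |·| = √(80²+1113²) = √1245169 ≈ 1115.9, ∠ = arctan(1113/80) ≈ 85.89°
pole (s+573): 573 + j1113 → |·| = √(573²+1113²) = √1567098 ≈ 1251.8, ∠ = arctan(1113/573) ≈ 62.76°
|T| = 100 · 1493.6 / 1.3969e+06 ≈ 0.10692

0.107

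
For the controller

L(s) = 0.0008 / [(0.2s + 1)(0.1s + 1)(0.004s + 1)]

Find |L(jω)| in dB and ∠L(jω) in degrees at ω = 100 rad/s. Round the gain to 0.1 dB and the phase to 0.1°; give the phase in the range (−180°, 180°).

At ω = 100 rad/s:
pole (1 + j100·0.2) = 1 + j20 → |·| ≈ 20.025, ∠ ≈ 87.14°
pole (1 + j100·0.1) = 1 + j10 → |·| ≈ 10.05, ∠ ≈ 84.29°
pole (1 + j100·0.004) = 1 + j0.4 → |·| ≈ 1.077, ∠ ≈ 21.80°
|L| = 0.0008 · 1 / (20.025 · 10.05 · 1.077) ≈ 3.6909e-06
Gain = 20 log₁₀(3.6909e-06) ≈ -108.66 dB
∠L = (0°) − (87.14° + 84.29° + 21.80°) = -193.23° ≡ 166.77° (principal value)

-108.7 dB, 166.8°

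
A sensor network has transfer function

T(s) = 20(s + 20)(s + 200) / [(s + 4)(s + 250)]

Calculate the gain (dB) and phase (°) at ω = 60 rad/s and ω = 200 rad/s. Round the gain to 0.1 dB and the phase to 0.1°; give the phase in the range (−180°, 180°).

ω = 60: 24.7 dB, -11.4°; ω = 200: 25.0 dB, 1.8°

At s = jω = j60:
zero (s+20): 20 + j60 → |·| = √(20²+60²) = √4000 ≈ 63.246, ∠ = arctan(60/20) ≈ 71.57°
zero (s+200): 200 + j60 → |·| = √(200²+60²) = √43600 ≈ 208.81, ∠ = arctan(60/200) ≈ 16.70°
pole (s+4): 4 + j60 → |·| = √(4²+60²) = √3616 ≈ 60.133, ∠ = arctan(60/4) ≈ 86.19°
pole (s+250): 250 + j60 → |·| = √(250²+60²) = √66100 ≈ 257.1, ∠ = arctan(60/250) ≈ 13.50°
|T| = 20 · 13206 / 15460 ≈ 17.084
Gain = 20 log₁₀(17.084) ≈ 24.65 dB
∠T = 88.27° − 99.69° = -11.42°

At s = jω = j200:
zero (s+20): 20 + j200 → |·| = √(20²+200²) = √40400 ≈ 201, ∠ = arctan(200/20) ≈ 84.29°
zero (s+200): 200 + j200 → |·| = √(200²+200²) = √80000 ≈ 282.84, ∠ = arctan(200/200) ≈ 45.00°
pole (s+4): 4 + j200 → |·| = √(4²+200²) = √40016 ≈ 200.04, ∠ = arctan(200/4) ≈ 88.85°
pole (s+250): 250 + j200 → |·| = √(250²+200²) = √102500 ≈ 320.16, ∠ = arctan(200/250) ≈ 38.66°
|T| = 20 · 56851 / 64045 ≈ 17.753
Gain = 20 log₁₀(17.753) ≈ 24.99 dB
∠T = 129.29° − 127.51° = 1.78°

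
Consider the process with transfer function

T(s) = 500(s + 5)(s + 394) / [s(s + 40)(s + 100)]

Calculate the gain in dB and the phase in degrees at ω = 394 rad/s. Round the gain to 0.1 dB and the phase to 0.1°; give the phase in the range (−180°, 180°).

At s = jω = j394:
zero (s+5): 5 + j394 → |·| = √(5²+394²) = √155261 ≈ 394.03, ∠ = arctan(394/5) ≈ 89.27°
zero (s+394): 394 + j394 → |·| = √(394²+394²) = √310472 ≈ 557.2, ∠ = arctan(394/394) ≈ 45.00°
pole (s+40): 40 + j394 → |·| = √(40²+394²) = √156836 ≈ 396.03, ∠ = arctan(394/40) ≈ 84.20°
pole (s+100): 100 + j394 → |·| = √(100²+394²) = √165236 ≈ 406.49, ∠ = arctan(394/100) ≈ 75.76°
pole at origin: |s| = 394, ∠ = 90.00° (in denominator)
|T| = 500 · 2.1955e+05 / 6.3427e+07 ≈ 1.7307
Gain = 20 log₁₀(1.7307) ≈ 4.76 dB
∠T = 134.27° − 249.96° = -115.69°

4.8 dB, -115.7°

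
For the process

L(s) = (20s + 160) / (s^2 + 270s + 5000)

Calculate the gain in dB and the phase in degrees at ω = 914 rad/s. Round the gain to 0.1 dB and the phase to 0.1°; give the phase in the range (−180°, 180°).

Substitute s = j914:
Numerator: 20(j914) + 160 = 160 + j18280
Denominator: (j914)^2 + 270(j914) + 5000 = -830396 + j246780
|N| = √(160² + 18280²) ≈ 18281, ∠N ≈ 89.50°
|D| = √(830396² + 246780²) ≈ 8.6629e+05, ∠D ≈ 163.45°
|L| = 18281 / 8.6629e+05 ≈ 0.021103
Gain = 20 log₁₀(0.021103) ≈ -33.51 dB
∠L = 89.50° − 163.45° = -73.95°

-33.5 dB, -74.0°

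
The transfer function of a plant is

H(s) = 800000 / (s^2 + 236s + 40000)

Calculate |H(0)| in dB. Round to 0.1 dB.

26.0 dB

H(0) = 800000 / 40000 = 20
20 log₁₀(20) ≈ 26.02 dB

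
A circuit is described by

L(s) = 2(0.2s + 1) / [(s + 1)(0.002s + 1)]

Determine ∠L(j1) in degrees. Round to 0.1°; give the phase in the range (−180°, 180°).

-33.8°

At ω = 1 rad/s:
zero (1 + j1·0.2) = 1 + j0.2 → |·| ≈ 1.0198, ∠ ≈ 11.31°
pole (1 + j1·1) = 1 + j1 → |·| ≈ 1.4142, ∠ ≈ 45.00°
pole (1 + j1·0.002) = 1 + j0.002 → |·| ≈ 1, ∠ ≈ 0.11°
∠L = (11.31°) − (45.00° + 0.11°) = -33.80°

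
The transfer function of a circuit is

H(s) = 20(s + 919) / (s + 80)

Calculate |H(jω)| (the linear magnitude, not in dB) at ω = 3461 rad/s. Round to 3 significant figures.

20.7

At s = jω = j3461:
zero (s+919): 919 + j3461 → |·| = √(919²+3461²) = √12823082 ≈ 3580.9, ∠ = arctan(3461/919) ≈ 75.13°
pole (s+80): 80 + j3461 → |·| = √(80²+3461²) = √11984921 ≈ 3461.9, ∠ = arctan(3461/80) ≈ 88.68°
|H| = 20 · 3580.9 / 3461.9 ≈ 20.687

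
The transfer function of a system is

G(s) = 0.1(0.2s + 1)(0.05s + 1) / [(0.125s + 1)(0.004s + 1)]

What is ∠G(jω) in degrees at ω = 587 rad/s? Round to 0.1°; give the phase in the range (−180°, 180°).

At ω = 587 rad/s:
zero (1 + j587·0.2) = 1 + j117.4 → |·| ≈ 117.4, ∠ ≈ 89.51°
zero (1 + j587·0.05) = 1 + j29.35 → |·| ≈ 29.367, ∠ ≈ 88.05°
pole (1 + j587·0.125) = 1 + j73.375 → |·| ≈ 73.382, ∠ ≈ 89.22°
pole (1 + j587·0.004) = 1 + j2.348 → |·| ≈ 2.5521, ∠ ≈ 66.93°
∠G = (89.51° + 88.05°) − (89.22° + 66.93°) = 21.41°

21.4°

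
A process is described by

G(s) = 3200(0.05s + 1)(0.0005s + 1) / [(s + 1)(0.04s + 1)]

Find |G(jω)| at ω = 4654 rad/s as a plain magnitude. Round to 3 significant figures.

2.18

At ω = 4654 rad/s:
zero (1 + j4654·0.05) = 1 + j232.7 → |·| ≈ 232.7, ∠ ≈ 89.75°
zero (1 + j4654·0.0005) = 1 + j2.327 → |·| ≈ 2.5328, ∠ ≈ 66.74°
pole (1 + j4654·1) = 1 + j4654 → |·| ≈ 4654, ∠ ≈ 89.99°
pole (1 + j4654·0.04) = 1 + j186.16 → |·| ≈ 186.16, ∠ ≈ 89.69°
|G| = 3200 · 232.7 · 2.5328 / (4654 · 186.16) ≈ 2.1769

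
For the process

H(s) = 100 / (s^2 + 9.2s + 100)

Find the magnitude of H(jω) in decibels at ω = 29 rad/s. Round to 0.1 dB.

-17.9 dB

At s = jω = j29:
quadratic: (j29)² + 9.2·j29 + 100 = -741 + j266.8 → |·| ≈ 787.57, ∠ ≈ 160.20°
|H| = 100 / 787.57 ≈ 0.12697
Gain = 20 log₁₀(0.12697) ≈ -17.93 dB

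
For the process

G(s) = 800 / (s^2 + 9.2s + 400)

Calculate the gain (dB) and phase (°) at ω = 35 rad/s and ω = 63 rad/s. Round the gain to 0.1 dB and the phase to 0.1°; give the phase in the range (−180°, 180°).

ω = 35: -0.9 dB, -158.7°; ω = 63: -13.1 dB, -170.8°

At s = jω = j35:
quadratic: (j35)² + 9.2·j35 + 400 = -825 + j322 → |·| ≈ 885.61, ∠ ≈ 158.68°
|G| = 800 / 885.61 ≈ 0.90333
Gain = 20 log₁₀(0.90333) ≈ -0.88 dB
∠G = 0.00° − 158.68° = -158.68°

At s = jω = j63:
quadratic: (j63)² + 9.2·j63 + 400 = -3569 + j579.6 → |·| ≈ 3615.8, ∠ ≈ 170.78°
|G| = 800 / 3615.8 ≈ 0.22125
Gain = 20 log₁₀(0.22125) ≈ -13.10 dB
∠G = 0.00° − 170.78° = -170.78°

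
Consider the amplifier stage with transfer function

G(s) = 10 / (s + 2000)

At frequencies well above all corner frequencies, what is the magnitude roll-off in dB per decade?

Each pole contributes −20 dB/decade at high frequency; each zero contributes +20 dB/decade.
Net: 0 zero(s) − 1 pole(s) → -20 dB/decade.

-20 dB/decade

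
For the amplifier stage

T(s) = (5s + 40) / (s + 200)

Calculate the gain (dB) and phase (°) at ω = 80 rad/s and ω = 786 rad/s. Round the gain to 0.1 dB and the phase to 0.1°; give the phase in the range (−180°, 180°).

ω = 80: 5.4 dB, 62.5°; ω = 786: 13.7 dB, 13.7°

Substitute s = j80:
Numerator: 5(j80) + 40 = 40 + j400
Denominator: (j80) + 200 = 200 + j80
|N| = √(40² + 400²) ≈ 402, ∠N ≈ 84.29°
|D| = √(200² + 80²) ≈ 215.41, ∠D ≈ 21.80°
|T| = 402 / 215.41 ≈ 1.8662
Gain = 20 log₁₀(1.8662) ≈ 5.42 dB
∠T = 84.29° − 21.80° = 62.49°

Substitute s = j786:
Numerator: 5(j786) + 40 = 40 + j3930
Denominator: (j786) + 200 = 200 + j786
|N| = √(40² + 3930²) ≈ 3930.2, ∠N ≈ 89.42°
|D| = √(200² + 786²) ≈ 811.05, ∠D ≈ 75.72°
|T| = 3930.2 / 811.05 ≈ 4.8458
Gain = 20 log₁₀(4.8458) ≈ 13.71 dB
∠T = 89.42° − 75.72° = 13.70°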